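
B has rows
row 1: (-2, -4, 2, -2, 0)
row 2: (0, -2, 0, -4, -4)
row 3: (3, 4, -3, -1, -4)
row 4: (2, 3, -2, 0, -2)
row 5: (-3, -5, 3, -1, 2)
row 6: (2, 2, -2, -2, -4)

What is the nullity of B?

3

Row reduce to echelon form.
R3 ← R3 + (3/2)·R1: [0, -2, 0, -4, -4]
R4 ← R4 + R1: [0, -1, 0, -2, -2]
R5 ← R5 − (3/2)·R1: [0, 1, 0, 2, 2]
R6 ← R6 + R1: [0, -2, 0, -4, -4]
R3 ← R3 − R2: [0, 0, 0, 0, 0]
R4 ← R4 − (1/2)·R2: [0, 0, 0, 0, 0]
R5 ← R5 + (1/2)·R2: [0, 0, 0, 0, 0]
R6 ← R6 − R2: [0, 0, 0, 0, 0]
2 nonzero rows, so rank(B) = 2.
B has 5 columns; by rank–nullity, nullity = 5 − 2 = 3.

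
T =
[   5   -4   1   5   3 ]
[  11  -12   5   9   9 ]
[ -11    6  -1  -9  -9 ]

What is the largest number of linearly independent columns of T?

Row reduce to echelon form.
R2 ← R2 − (11/5)·R1: [0, -16/5, 14/5, -2, 12/5]
R3 ← R3 + (11/5)·R1: [0, -14/5, 6/5, 2, -12/5]
R3 ← R3 − (7/8)·R2: [0, 0, -5/4, 15/4, -9/2]
Echelon form has 3 nonzero rows, so rank(T) = 3.
The rank gives the maximum number of linearly independent columns: 3.

3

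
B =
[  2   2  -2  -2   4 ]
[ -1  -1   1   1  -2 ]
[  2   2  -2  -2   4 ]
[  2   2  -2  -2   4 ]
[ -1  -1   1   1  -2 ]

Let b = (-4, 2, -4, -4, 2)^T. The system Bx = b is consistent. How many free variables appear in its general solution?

Row reduce the augmented matrix [B | b].
R2 ← R2 + (1/2)·R1: [0, 0, 0, 0, 0, 0]
R3 ← R3 − R1: [0, 0, 0, 0, 0, 0]
R4 ← R4 − R1: [0, 0, 0, 0, 0, 0]
R5 ← R5 + (1/2)·R1: [0, 0, 0, 0, 0, 0]
The echelon form has 1 nonzero rows, and every pivot lies in the first 5 columns, so rank(B) = rank([B|b]) = 1.
The system is consistent.
Free variables = (unknowns) − (rank) = 5 − 1 = 4.

4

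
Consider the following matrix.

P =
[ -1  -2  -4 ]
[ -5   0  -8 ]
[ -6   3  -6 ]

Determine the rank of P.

2

Row reduce to echelon form.
R2 ← R2 − (5)·R1: [0, 10, 12]
R3 ← R3 − (6)·R1: [0, 15, 18]
R3 ← R3 − (3/2)·R2: [0, 0, 0]
Echelon form has 2 nonzero rows, so rank(P) = 2.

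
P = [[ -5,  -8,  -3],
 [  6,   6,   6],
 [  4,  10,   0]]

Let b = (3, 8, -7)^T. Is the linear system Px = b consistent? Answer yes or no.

no

Row reduce the augmented matrix [P | b].
R2 ← R2 + (6/5)·R1: [0, -18/5, 12/5, 58/5]
R3 ← R3 + (4/5)·R1: [0, 18/5, -12/5, -23/5]
R3 ← R3 + R2: [0, 0, 0, 7]
The echelon form has 3 nonzero rows; the last pivot sits in the augmented column, so rank(P) = 2 but rank([P|b]) = 3.
Since the ranks differ, the system is inconsistent.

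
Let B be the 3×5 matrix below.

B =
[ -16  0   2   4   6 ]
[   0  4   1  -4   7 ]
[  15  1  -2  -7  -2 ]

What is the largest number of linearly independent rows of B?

3

Row reduce to echelon form.
R3 ← R3 + (15/16)·R1: [0, 1, -1/8, -13/4, 29/8]
R3 ← R3 − (1/4)·R2: [0, 0, -3/8, -9/4, 15/8]
Echelon form has 3 nonzero rows, so rank(B) = 3.
The rank gives the maximum number of linearly independent rows: 3.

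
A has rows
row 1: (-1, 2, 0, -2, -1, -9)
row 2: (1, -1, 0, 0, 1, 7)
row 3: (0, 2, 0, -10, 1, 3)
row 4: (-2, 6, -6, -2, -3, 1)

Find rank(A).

Row reduce to echelon form.
R2 ← R2 + R1: [0, 1, 0, -2, 0, -2]
R4 ← R4 − (2)·R1: [0, 2, -6, 2, -1, 19]
R3 ← R3 − (2)·R2: [0, 0, 0, -6, 1, 7]
R4 ← R4 − (2)·R2: [0, 0, -6, 6, -1, 23]
Swap R3 ↔ R4
Echelon form has 4 nonzero rows, so rank(A) = 4.

4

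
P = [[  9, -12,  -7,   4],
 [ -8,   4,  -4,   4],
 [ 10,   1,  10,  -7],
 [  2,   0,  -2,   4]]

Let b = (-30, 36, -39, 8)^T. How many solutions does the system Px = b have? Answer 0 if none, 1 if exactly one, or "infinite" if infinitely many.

1

Row reduce the augmented matrix [P | b].
R2 ← R2 + (8/9)·R1: [0, -20/3, -92/9, 68/9, 28/3]
R3 ← R3 − (10/9)·R1: [0, 43/3, 160/9, -103/9, -17/3]
R4 ← R4 − (2/9)·R1: [0, 8/3, -4/9, 28/9, 44/3]
R3 ← R3 + (43/20)·R2: [0, 0, -21/5, 24/5, 72/5]
R4 ← R4 + (2/5)·R2: [0, 0, -68/15, 92/15, 92/5]
R4 ← R4 − (68/63)·R3: [0, 0, 0, 20/21, 20/7]
The echelon form has 4 nonzero rows, and every pivot lies in the first 4 columns, so rank(P) = rank([P|b]) = 4.
The system is consistent.
rank = 4 = number of unknowns, so the solution is unique.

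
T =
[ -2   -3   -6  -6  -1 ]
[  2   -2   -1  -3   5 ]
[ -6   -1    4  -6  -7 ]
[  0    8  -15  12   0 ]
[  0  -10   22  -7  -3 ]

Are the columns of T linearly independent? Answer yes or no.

yes

Row reduce T to echelon form.
R2 ← R2 + R1: [0, -5, -7, -9, 4]
R3 ← R3 − (3)·R1: [0, 8, 22, 12, -4]
R3 ← R3 + (8/5)·R2: [0, 0, 54/5, -12/5, 12/5]
R4 ← R4 + (8/5)·R2: [0, 0, -131/5, -12/5, 32/5]
R5 ← R5 − (2)·R2: [0, 0, 36, 11, -11]
R4 ← R4 + (131/54)·R3: [0, 0, 0, -74/9, 110/9]
R5 ← R5 − (10/3)·R3: [0, 0, 0, 19, -19]
R5 ← R5 + (171/74)·R4: [0, 0, 0, 0, 342/37]
5 pivots among 5 columns.
Every column is a pivot column, so the columns are linearly independent.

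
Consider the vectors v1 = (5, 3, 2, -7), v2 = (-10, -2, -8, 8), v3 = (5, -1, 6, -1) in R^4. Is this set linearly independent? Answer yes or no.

Form the matrix with these vectors as rows and row reduce.
R2 ← R2 + (2)·R1: [0, 4, -4, -6]
R3 ← R3 − R1: [0, -4, 4, 6]
R3 ← R3 + R2: [0, 0, 0, 0]
2 nonzero rows, so the 3 vectors span a space of dimension 2.
Since 2 < 3, the vectors are linearly dependent.

no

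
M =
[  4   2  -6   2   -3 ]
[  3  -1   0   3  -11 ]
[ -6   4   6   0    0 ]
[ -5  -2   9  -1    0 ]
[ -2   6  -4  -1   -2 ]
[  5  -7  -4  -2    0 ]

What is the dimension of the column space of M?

4

Row reduce to echelon form.
R2 ← R2 − (3/4)·R1: [0, -5/2, 9/2, 3/2, -35/4]
R3 ← R3 + (3/2)·R1: [0, 7, -3, 3, -9/2]
R4 ← R4 + (5/4)·R1: [0, 1/2, 3/2, 3/2, -15/4]
R5 ← R5 + (1/2)·R1: [0, 7, -7, 0, -7/2]
R6 ← R6 − (5/4)·R1: [0, -19/2, 7/2, -9/2, 15/4]
R3 ← R3 + (14/5)·R2: [0, 0, 48/5, 36/5, -29]
R4 ← R4 + (1/5)·R2: [0, 0, 12/5, 9/5, -11/2]
R5 ← R5 + (14/5)·R2: [0, 0, 28/5, 21/5, -28]
R6 ← R6 − (19/5)·R2: [0, 0, -68/5, -51/5, 37]
R4 ← R4 − (1/4)·R3: [0, 0, 0, 0, 7/4]
R5 ← R5 − (7/12)·R3: [0, 0, 0, 0, -133/12]
R6 ← R6 + (17/12)·R3: [0, 0, 0, 0, -49/12]
R5 ← R5 + (19/3)·R4: [0, 0, 0, 0, 0]
R6 ← R6 + (7/3)·R4: [0, 0, 0, 0, 0]
Echelon form has 4 nonzero rows, so rank(M) = 4.
The column space has dimension equal to the rank: 4.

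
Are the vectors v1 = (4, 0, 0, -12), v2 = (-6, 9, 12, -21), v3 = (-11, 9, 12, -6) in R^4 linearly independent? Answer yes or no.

Form the matrix with these vectors as rows and row reduce.
R2 ← R2 + (3/2)·R1: [0, 9, 12, -39]
R3 ← R3 + (11/4)·R1: [0, 9, 12, -39]
R3 ← R3 − R2: [0, 0, 0, 0]
2 nonzero rows, so the 3 vectors span a space of dimension 2.
Since 2 < 3, the vectors are linearly dependent.

no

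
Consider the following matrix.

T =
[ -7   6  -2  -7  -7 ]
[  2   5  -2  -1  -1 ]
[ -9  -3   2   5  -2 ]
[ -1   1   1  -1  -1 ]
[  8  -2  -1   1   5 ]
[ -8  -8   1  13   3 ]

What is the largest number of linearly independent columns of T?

Row reduce to echelon form.
R2 ← R2 + (2/7)·R1: [0, 47/7, -18/7, -3, -3]
R3 ← R3 − (9/7)·R1: [0, -75/7, 32/7, 14, 7]
R4 ← R4 − (1/7)·R1: [0, 1/7, 9/7, 0, 0]
R5 ← R5 + (8/7)·R1: [0, 34/7, -23/7, -7, -3]
R6 ← R6 − (8/7)·R1: [0, -104/7, 23/7, 21, 11]
R3 ← R3 + (75/47)·R2: [0, 0, 22/47, 433/47, 104/47]
R4 ← R4 − (1/47)·R2: [0, 0, 63/47, 3/47, 3/47]
R5 ← R5 − (34/47)·R2: [0, 0, -67/47, -227/47, -39/47]
R6 ← R6 + (104/47)·R2: [0, 0, -113/47, 675/47, 205/47]
R4 ← R4 − (63/22)·R3: [0, 0, 0, -579/22, -69/11]
R5 ← R5 + (67/22)·R3: [0, 0, 0, 511/22, 65/11]
R6 ← R6 + (113/22)·R3: [0, 0, 0, 1357/22, 173/11]
R5 ← R5 + (511/579)·R4: [0, 0, 0, 0, 72/193]
R6 ← R6 + (1357/579)·R4: [0, 0, 0, 0, 198/193]
R6 ← R6 − (11/4)·R5: [0, 0, 0, 0, 0]
Echelon form has 5 nonzero rows, so rank(T) = 5.
The rank gives the maximum number of linearly independent columns: 5.

5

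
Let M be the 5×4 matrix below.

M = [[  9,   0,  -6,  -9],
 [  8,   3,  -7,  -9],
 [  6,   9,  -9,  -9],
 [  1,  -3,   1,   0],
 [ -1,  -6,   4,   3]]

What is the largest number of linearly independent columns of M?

2

Row reduce to echelon form.
R2 ← R2 − (8/9)·R1: [0, 3, -5/3, -1]
R3 ← R3 − (2/3)·R1: [0, 9, -5, -3]
R4 ← R4 − (1/9)·R1: [0, -3, 5/3, 1]
R5 ← R5 + (1/9)·R1: [0, -6, 10/3, 2]
R3 ← R3 − (3)·R2: [0, 0, 0, 0]
R4 ← R4 + R2: [0, 0, 0, 0]
R5 ← R5 + (2)·R2: [0, 0, 0, 0]
Echelon form has 2 nonzero rows, so rank(M) = 2.
The rank gives the maximum number of linearly independent columns: 2.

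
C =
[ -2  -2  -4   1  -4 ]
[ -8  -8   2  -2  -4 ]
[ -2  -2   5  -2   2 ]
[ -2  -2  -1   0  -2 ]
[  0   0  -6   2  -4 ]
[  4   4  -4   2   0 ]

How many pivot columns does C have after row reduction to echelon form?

Row reduce to echelon form.
R2 ← R2 − (4)·R1: [0, 0, 18, -6, 12]
R3 ← R3 − R1: [0, 0, 9, -3, 6]
R4 ← R4 − R1: [0, 0, 3, -1, 2]
R6 ← R6 + (2)·R1: [0, 0, -12, 4, -8]
R3 ← R3 − (1/2)·R2: [0, 0, 0, 0, 0]
R4 ← R4 − (1/6)·R2: [0, 0, 0, 0, 0]
R5 ← R5 + (1/3)·R2: [0, 0, 0, 0, 0]
R6 ← R6 + (2/3)·R2: [0, 0, 0, 0, 0]
Echelon form has 2 nonzero rows, so rank(C) = 2.
Each nonzero row contributes one pivot column: 2 pivot columns.

2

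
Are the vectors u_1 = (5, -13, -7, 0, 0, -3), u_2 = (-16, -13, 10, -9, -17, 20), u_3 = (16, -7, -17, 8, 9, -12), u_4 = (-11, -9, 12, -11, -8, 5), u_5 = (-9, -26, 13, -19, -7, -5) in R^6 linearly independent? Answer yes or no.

no

Form the matrix with these vectors as rows and row reduce.
R2 ← R2 + (16/5)·R1: [0, -273/5, -62/5, -9, -17, 52/5]
R3 ← R3 − (16/5)·R1: [0, 173/5, 27/5, 8, 9, -12/5]
R4 ← R4 + (11/5)·R1: [0, -188/5, -17/5, -11, -8, -8/5]
R5 ← R5 + (9/5)·R1: [0, -247/5, 2/5, -19, -7, -52/5]
R3 ← R3 + (173/273)·R2: [0, 0, -671/273, 209/91, -484/273, 88/21]
R4 ← R4 − (188/273)·R2: [0, 0, 1403/273, -437/91, 1012/273, -184/21]
R5 ← R5 − (19/21)·R2: [0, 0, 244/21, -76/7, 176/21, -416/21]
R4 ← R4 + (23/11)·R3: [0, 0, 0, 0, 0, 0]
R5 ← R5 + (52/11)·R3: [0, 0, 0, 0, 0, 0]
3 nonzero rows, so the 5 vectors span a space of dimension 3.
Since 3 < 5, the vectors are linearly dependent.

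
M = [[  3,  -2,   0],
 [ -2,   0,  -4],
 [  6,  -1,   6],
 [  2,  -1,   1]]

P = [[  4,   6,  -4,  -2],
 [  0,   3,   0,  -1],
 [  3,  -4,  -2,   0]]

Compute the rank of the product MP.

First compute MP:
[[ 12,  12, -12,  -4],
 [-20,   4,  16,   4],
 [ 42,   9, -36, -11],
 [ 11,   5, -10,  -3]]
Now row reduce the product.
R2 ← R2 + (5/3)·R1: [0, 24, -4, -8/3]
R3 ← R3 − (7/2)·R1: [0, -33, 6, 3]
R4 ← R4 − (11/12)·R1: [0, -6, 1, 2/3]
R3 ← R3 + (11/8)·R2: [0, 0, 1/2, -2/3]
R4 ← R4 + (1/4)·R2: [0, 0, 0, 0]
3 nonzero rows, so rank(MP) = 3.

3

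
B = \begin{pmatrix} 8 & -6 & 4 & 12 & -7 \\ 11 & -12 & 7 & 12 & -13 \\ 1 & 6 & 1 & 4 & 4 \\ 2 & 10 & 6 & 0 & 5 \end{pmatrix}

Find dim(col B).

3

Row reduce to echelon form.
R2 ← R2 − (11/8)·R1: [0, -15/4, 3/2, -9/2, -27/8]
R3 ← R3 − (1/8)·R1: [0, 27/4, 1/2, 5/2, 39/8]
R4 ← R4 − (1/4)·R1: [0, 23/2, 5, -3, 27/4]
R3 ← R3 + (9/5)·R2: [0, 0, 16/5, -28/5, -6/5]
R4 ← R4 + (46/15)·R2: [0, 0, 48/5, -84/5, -18/5]
R4 ← R4 − (3)·R3: [0, 0, 0, 0, 0]
Echelon form has 3 nonzero rows, so rank(B) = 3.
The column space has dimension equal to the rank: 3.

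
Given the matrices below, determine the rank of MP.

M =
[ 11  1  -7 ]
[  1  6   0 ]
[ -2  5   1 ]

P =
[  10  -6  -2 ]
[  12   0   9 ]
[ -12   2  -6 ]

First compute MP:
[[206, -80,  29],
 [ 82,  -6,  52],
 [ 28,  14,  43]]
Now row reduce the product.
R2 ← R2 − (41/103)·R1: [0, 2662/103, 4167/103]
R3 ← R3 − (14/103)·R1: [0, 2562/103, 4023/103]
R3 ← R3 − (1281/1331)·R2: [0, 0, 162/1331]
3 nonzero rows, so rank(MP) = 3.

3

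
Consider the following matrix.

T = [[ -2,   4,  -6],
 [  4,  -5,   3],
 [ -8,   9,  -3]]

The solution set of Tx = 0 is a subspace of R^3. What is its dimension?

Row reduce to echelon form.
R2 ← R2 + (2)·R1: [0, 3, -9]
R3 ← R3 − (4)·R1: [0, -7, 21]
R3 ← R3 + (7/3)·R2: [0, 0, 0]
2 nonzero rows, so rank(T) = 2.
T has 3 columns; by rank–nullity, nullity = 3 − 2 = 1.

1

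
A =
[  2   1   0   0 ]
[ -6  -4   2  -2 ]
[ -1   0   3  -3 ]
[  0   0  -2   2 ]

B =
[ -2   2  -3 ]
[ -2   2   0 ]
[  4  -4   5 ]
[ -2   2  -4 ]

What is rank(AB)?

First compute AB:
[[ -6,   6,  -6],
 [ 32, -32,  36],
 [ 20, -20,  30],
 [-12,  12, -18]]
Now row reduce the product.
R2 ← R2 + (16/3)·R1: [0, 0, 4]
R3 ← R3 + (10/3)·R1: [0, 0, 10]
R4 ← R4 − (2)·R1: [0, 0, -6]
R3 ← R3 − (5/2)·R2: [0, 0, 0]
R4 ← R4 + (3/2)·R2: [0, 0, 0]
2 nonzero rows, so rank(AB) = 2.

2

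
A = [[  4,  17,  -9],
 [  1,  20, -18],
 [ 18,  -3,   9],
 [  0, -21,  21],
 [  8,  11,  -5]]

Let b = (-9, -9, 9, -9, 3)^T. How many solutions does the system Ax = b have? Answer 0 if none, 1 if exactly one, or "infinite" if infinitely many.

0

Row reduce the augmented matrix [A | b].
R2 ← R2 − (1/4)·R1: [0, 63/4, -63/4, -27/4]
R3 ← R3 − (9/2)·R1: [0, -159/2, 99/2, 99/2]
R5 ← R5 − (2)·R1: [0, -23, 13, 21]
R3 ← R3 + (106/21)·R2: [0, 0, -30, 108/7]
R4 ← R4 + (4/3)·R2: [0, 0, 0, -18]
R5 ← R5 + (92/63)·R2: [0, 0, -10, 78/7]
R5 ← R5 − (1/3)·R3: [0, 0, 0, 6]
R5 ← R5 + (1/3)·R4: [0, 0, 0, 0]
The echelon form has 4 nonzero rows; the last pivot sits in the augmented column, so rank(A) = 3 but rank([A|b]) = 4.
Since the ranks differ, the system is inconsistent.
It has no solutions.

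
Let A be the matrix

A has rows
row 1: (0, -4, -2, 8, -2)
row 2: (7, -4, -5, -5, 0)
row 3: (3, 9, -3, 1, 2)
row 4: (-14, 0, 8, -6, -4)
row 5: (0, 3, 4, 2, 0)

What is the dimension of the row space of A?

Row reduce to echelon form.
Swap R1 ↔ R2
R3 ← R3 − (3/7)·R1: [0, 75/7, -6/7, 22/7, 2]
R4 ← R4 + (2)·R1: [0, -8, -2, -16, -4]
R3 ← R3 + (75/28)·R2: [0, 0, -87/14, 172/7, -47/14]
R4 ← R4 − (2)·R2: [0, 0, 2, -32, 0]
R5 ← R5 + (3/4)·R2: [0, 0, 5/2, 8, -3/2]
R4 ← R4 + (28/87)·R3: [0, 0, 0, -2096/87, -94/87]
R5 ← R5 + (35/87)·R3: [0, 0, 0, 1556/87, -248/87]
R5 ← R5 + (389/524)·R4: [0, 0, 0, 0, -957/262]
Echelon form has 5 nonzero rows, so rank(A) = 5.
The row space has dimension equal to the rank: 5.

5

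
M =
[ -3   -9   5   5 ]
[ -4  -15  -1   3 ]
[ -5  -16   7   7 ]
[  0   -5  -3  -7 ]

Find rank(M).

3

Row reduce to echelon form.
R2 ← R2 − (4/3)·R1: [0, -3, -23/3, -11/3]
R3 ← R3 − (5/3)·R1: [0, -1, -4/3, -4/3]
R3 ← R3 − (1/3)·R2: [0, 0, 11/9, -1/9]
R4 ← R4 − (5/3)·R2: [0, 0, 88/9, -8/9]
R4 ← R4 − (8)·R3: [0, 0, 0, 0]
Echelon form has 3 nonzero rows, so rank(M) = 3.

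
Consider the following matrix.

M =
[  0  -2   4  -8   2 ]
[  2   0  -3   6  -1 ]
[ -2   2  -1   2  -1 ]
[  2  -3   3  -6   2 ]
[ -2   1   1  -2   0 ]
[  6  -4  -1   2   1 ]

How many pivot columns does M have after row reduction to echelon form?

Row reduce to echelon form.
Swap R1 ↔ R2
R3 ← R3 + R1: [0, 2, -4, 8, -2]
R4 ← R4 − R1: [0, -3, 6, -12, 3]
R5 ← R5 + R1: [0, 1, -2, 4, -1]
R6 ← R6 − (3)·R1: [0, -4, 8, -16, 4]
R3 ← R3 + R2: [0, 0, 0, 0, 0]
R4 ← R4 − (3/2)·R2: [0, 0, 0, 0, 0]
R5 ← R5 + (1/2)·R2: [0, 0, 0, 0, 0]
R6 ← R6 − (2)·R2: [0, 0, 0, 0, 0]
Echelon form has 2 nonzero rows, so rank(M) = 2.
Each nonzero row contributes one pivot column: 2 pivot columns.

2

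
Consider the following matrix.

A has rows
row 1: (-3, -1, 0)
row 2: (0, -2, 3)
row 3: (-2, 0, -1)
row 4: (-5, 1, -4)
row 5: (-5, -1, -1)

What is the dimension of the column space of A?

Row reduce to echelon form.
R3 ← R3 − (2/3)·R1: [0, 2/3, -1]
R4 ← R4 − (5/3)·R1: [0, 8/3, -4]
R5 ← R5 − (5/3)·R1: [0, 2/3, -1]
R3 ← R3 + (1/3)·R2: [0, 0, 0]
R4 ← R4 + (4/3)·R2: [0, 0, 0]
R5 ← R5 + (1/3)·R2: [0, 0, 0]
Echelon form has 2 nonzero rows, so rank(A) = 2.
The column space has dimension equal to the rank: 2.

2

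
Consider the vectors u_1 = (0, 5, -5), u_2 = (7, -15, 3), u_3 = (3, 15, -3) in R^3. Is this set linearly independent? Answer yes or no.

yes

Form the matrix with these vectors as rows and row reduce.
Swap R1 ↔ R2
R3 ← R3 − (3/7)·R1: [0, 150/7, -30/7]
R3 ← R3 − (30/7)·R2: [0, 0, 120/7]
3 nonzero rows, so the 3 vectors span a space of dimension 3.
Since 3 = 3, the vectors are linearly independent.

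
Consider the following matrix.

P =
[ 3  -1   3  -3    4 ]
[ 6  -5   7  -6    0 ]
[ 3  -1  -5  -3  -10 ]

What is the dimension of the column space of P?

3

Row reduce to echelon form.
R2 ← R2 − (2)·R1: [0, -3, 1, 0, -8]
R3 ← R3 − R1: [0, 0, -8, 0, -14]
Echelon form has 3 nonzero rows, so rank(P) = 3.
The column space has dimension equal to the rank: 3.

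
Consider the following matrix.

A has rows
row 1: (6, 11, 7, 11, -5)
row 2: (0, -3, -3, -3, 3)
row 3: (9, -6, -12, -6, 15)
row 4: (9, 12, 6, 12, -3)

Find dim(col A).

2

Row reduce to echelon form.
R3 ← R3 − (3/2)·R1: [0, -45/2, -45/2, -45/2, 45/2]
R4 ← R4 − (3/2)·R1: [0, -9/2, -9/2, -9/2, 9/2]
R3 ← R3 − (15/2)·R2: [0, 0, 0, 0, 0]
R4 ← R4 − (3/2)·R2: [0, 0, 0, 0, 0]
Echelon form has 2 nonzero rows, so rank(A) = 2.
The column space has dimension equal to the rank: 2.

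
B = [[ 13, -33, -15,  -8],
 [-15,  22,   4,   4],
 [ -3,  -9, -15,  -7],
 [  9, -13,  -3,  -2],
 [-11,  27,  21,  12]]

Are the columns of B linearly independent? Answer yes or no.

Row reduce B to echelon form.
R2 ← R2 + (15/13)·R1: [0, -209/13, -173/13, -68/13]
R3 ← R3 + (3/13)·R1: [0, -216/13, -240/13, -115/13]
R4 ← R4 − (9/13)·R1: [0, 128/13, 96/13, 46/13]
R5 ← R5 + (11/13)·R1: [0, -12/13, 108/13, 68/13]
R3 ← R3 − (216/209)·R2: [0, 0, -984/209, -719/209]
R4 ← R4 + (128/209)·R2: [0, 0, -160/209, 70/209]
R5 ← R5 − (12/209)·R2: [0, 0, 1896/209, 1156/209]
R4 ← R4 − (20/123)·R3: [0, 0, 0, 110/123]
R5 ← R5 + (79/41)·R3: [0, 0, 0, -45/41]
R5 ← R5 + (27/22)·R4: [0, 0, 0, 0]
4 pivots among 4 columns.
Every column is a pivot column, so the columns are linearly independent.

yes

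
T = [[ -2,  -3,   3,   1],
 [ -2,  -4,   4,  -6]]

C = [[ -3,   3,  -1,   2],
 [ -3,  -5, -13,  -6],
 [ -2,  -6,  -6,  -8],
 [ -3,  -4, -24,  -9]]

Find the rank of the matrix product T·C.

First compute TC:
[[  6, -13,  -1, -19],
 [ 28,  14, 174,  42]]
Now row reduce the product.
R2 ← R2 − (14/3)·R1: [0, 224/3, 536/3, 392/3]
2 nonzero rows, so rank(TC) = 2.

2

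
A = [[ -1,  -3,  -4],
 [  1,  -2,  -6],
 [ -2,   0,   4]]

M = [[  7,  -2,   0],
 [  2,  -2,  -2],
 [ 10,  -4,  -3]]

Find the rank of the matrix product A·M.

2

First compute AM:
[[-53,  24,  18],
 [-57,  26,  22],
 [ 26, -12, -12]]
Now row reduce the product.
R2 ← R2 − (57/53)·R1: [0, 10/53, 140/53]
R3 ← R3 + (26/53)·R1: [0, -12/53, -168/53]
R3 ← R3 + (6/5)·R2: [0, 0, 0]
2 nonzero rows, so rank(AM) = 2.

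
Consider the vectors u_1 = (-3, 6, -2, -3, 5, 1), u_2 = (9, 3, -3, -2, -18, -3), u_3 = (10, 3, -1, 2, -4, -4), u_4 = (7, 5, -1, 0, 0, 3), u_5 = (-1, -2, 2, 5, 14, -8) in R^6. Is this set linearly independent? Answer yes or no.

Form the matrix with these vectors as rows and row reduce.
R2 ← R2 + (3)·R1: [0, 21, -9, -11, -3, 0]
R3 ← R3 + (10/3)·R1: [0, 23, -23/3, -8, 38/3, -2/3]
R4 ← R4 + (7/3)·R1: [0, 19, -17/3, -7, 35/3, 16/3]
R5 ← R5 − (1/3)·R1: [0, -4, 8/3, 6, 37/3, -25/3]
R3 ← R3 − (23/21)·R2: [0, 0, 46/21, 85/21, 335/21, -2/3]
R4 ← R4 − (19/21)·R2: [0, 0, 52/21, 62/21, 302/21, 16/3]
R5 ← R5 + (4/21)·R2: [0, 0, 20/21, 82/21, 247/21, -25/3]
R4 ← R4 − (26/23)·R3: [0, 0, 0, -112/69, -84/23, 140/23]
R5 ← R5 − (10/23)·R3: [0, 0, 0, 148/69, 111/23, -185/23]
R5 ← R5 + (37/28)·R4: [0, 0, 0, 0, 0, 0]
4 nonzero rows, so the 5 vectors span a space of dimension 4.
Since 4 < 5, the vectors are linearly dependent.

no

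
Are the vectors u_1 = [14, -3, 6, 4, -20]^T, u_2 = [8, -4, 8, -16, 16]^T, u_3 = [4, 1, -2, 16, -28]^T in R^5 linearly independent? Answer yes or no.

Form the matrix with these vectors as rows and row reduce.
R2 ← R2 − (4/7)·R1: [0, -16/7, 32/7, -128/7, 192/7]
R3 ← R3 − (2/7)·R1: [0, 13/7, -26/7, 104/7, -156/7]
R3 ← R3 + (13/16)·R2: [0, 0, 0, 0, 0]
2 nonzero rows, so the 3 vectors span a space of dimension 2.
Since 2 < 3, the vectors are linearly dependent.

no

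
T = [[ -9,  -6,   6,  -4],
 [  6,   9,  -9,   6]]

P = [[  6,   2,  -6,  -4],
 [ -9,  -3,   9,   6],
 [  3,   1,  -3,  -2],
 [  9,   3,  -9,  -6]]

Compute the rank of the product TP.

First compute TP:
[[-18,  -6,  18,  12],
 [-18,  -6,  18,  12]]
Now row reduce the product.
R2 ← R2 − R1: [0, 0, 0, 0]
1 nonzero row, so rank(TP) = 1.

1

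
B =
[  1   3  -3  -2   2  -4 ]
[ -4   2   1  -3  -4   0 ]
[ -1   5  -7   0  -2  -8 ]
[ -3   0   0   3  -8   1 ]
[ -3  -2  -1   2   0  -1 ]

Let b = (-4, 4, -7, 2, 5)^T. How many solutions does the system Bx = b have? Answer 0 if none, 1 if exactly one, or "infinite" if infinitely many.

0

Row reduce the augmented matrix [B | b].
R2 ← R2 + (4)·R1: [0, 14, -11, -11, 4, -16, -12]
R3 ← R3 + R1: [0, 8, -10, -2, 0, -12, -11]
R4 ← R4 + (3)·R1: [0, 9, -9, -3, -2, -11, -10]
R5 ← R5 + (3)·R1: [0, 7, -10, -4, 6, -13, -7]
R3 ← R3 − (4/7)·R2: [0, 0, -26/7, 30/7, -16/7, -20/7, -29/7]
R4 ← R4 − (9/14)·R2: [0, 0, -27/14, 57/14, -32/7, -5/7, -16/7]
R5 ← R5 − (1/2)·R2: [0, 0, -9/2, 3/2, 4, -5, -1]
R4 ← R4 − (27/52)·R3: [0, 0, 0, 24/13, -44/13, 10/13, -7/52]
R5 ← R5 − (63/52)·R3: [0, 0, 0, -48/13, 88/13, -20/13, 209/52]
R5 ← R5 + (2)·R4: [0, 0, 0, 0, 0, 0, 15/4]
The echelon form has 5 nonzero rows; the last pivot sits in the augmented column, so rank(B) = 4 but rank([B|b]) = 5.
Since the ranks differ, the system is inconsistent.
It has no solutions.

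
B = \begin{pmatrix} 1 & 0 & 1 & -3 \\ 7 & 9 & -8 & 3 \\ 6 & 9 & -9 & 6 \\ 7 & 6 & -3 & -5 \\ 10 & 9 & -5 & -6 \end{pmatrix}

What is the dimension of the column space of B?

Row reduce to echelon form.
R2 ← R2 − (7)·R1: [0, 9, -15, 24]
R3 ← R3 − (6)·R1: [0, 9, -15, 24]
R4 ← R4 − (7)·R1: [0, 6, -10, 16]
R5 ← R5 − (10)·R1: [0, 9, -15, 24]
R3 ← R3 − R2: [0, 0, 0, 0]
R4 ← R4 − (2/3)·R2: [0, 0, 0, 0]
R5 ← R5 − R2: [0, 0, 0, 0]
Echelon form has 2 nonzero rows, so rank(B) = 2.
The column space has dimension equal to the rank: 2.

2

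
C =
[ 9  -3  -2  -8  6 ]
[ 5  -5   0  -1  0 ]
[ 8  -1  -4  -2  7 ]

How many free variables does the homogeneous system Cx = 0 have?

Row reduce to echelon form.
R2 ← R2 − (5/9)·R1: [0, -10/3, 10/9, 31/9, -10/3]
R3 ← R3 − (8/9)·R1: [0, 5/3, -20/9, 46/9, 5/3]
R3 ← R3 + (1/2)·R2: [0, 0, -5/3, 41/6, 0]
3 nonzero rows, so rank(C) = 3.
C has 5 columns; by rank–nullity, nullity = 5 − 3 = 2.

2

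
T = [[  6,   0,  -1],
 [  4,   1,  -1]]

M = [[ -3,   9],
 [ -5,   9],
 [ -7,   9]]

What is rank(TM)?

First compute TM:
[[-11,  45],
 [-10,  36]]
Now row reduce the product.
R2 ← R2 − (10/11)·R1: [0, -54/11]
2 nonzero rows, so rank(TM) = 2.

2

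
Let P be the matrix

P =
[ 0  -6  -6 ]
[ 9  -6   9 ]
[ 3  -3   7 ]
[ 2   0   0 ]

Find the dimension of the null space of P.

0

Row reduce to echelon form.
Swap R1 ↔ R2
R3 ← R3 − (1/3)·R1: [0, -1, 4]
R4 ← R4 − (2/9)·R1: [0, 4/3, -2]
R3 ← R3 − (1/6)·R2: [0, 0, 5]
R4 ← R4 + (2/9)·R2: [0, 0, -10/3]
R4 ← R4 + (2/3)·R3: [0, 0, 0]
3 nonzero rows, so rank(P) = 3.
P has 3 columns; by rank–nullity, nullity = 3 − 3 = 0.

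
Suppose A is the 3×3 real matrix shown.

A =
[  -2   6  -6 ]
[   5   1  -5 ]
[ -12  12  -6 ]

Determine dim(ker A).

1

Row reduce to echelon form.
R2 ← R2 + (5/2)·R1: [0, 16, -20]
R3 ← R3 − (6)·R1: [0, -24, 30]
R3 ← R3 + (3/2)·R2: [0, 0, 0]
2 nonzero rows, so rank(A) = 2.
A has 3 columns; by rank–nullity, nullity = 3 − 2 = 1.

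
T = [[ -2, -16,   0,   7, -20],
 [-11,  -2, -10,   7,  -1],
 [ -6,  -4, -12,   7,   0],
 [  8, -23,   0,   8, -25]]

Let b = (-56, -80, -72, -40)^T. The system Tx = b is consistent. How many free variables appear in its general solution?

Row reduce the augmented matrix [T | b].
R2 ← R2 − (11/2)·R1: [0, 86, -10, -63/2, 109, 228]
R3 ← R3 − (3)·R1: [0, 44, -12, -14, 60, 96]
R4 ← R4 + (4)·R1: [0, -87, 0, 36, -105, -264]
R3 ← R3 − (22/43)·R2: [0, 0, -296/43, 91/43, 182/43, -888/43]
R4 ← R4 + (87/86)·R2: [0, 0, -435/43, 711/172, 453/86, -1434/43]
R4 ← R4 − (435/296)·R3: [0, 0, 0, 303/296, -141/148, -3]
The echelon form has 4 nonzero rows, and every pivot lies in the first 5 columns, so rank(T) = rank([T|b]) = 4.
The system is consistent.
Free variables = (unknowns) − (rank) = 5 − 4 = 1.

1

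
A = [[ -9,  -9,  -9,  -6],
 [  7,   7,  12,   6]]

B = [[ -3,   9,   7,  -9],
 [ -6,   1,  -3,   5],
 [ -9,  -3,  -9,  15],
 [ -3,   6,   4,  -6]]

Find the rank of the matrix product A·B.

First compute AB:
[[180, -99,  21, -63],
 [-189,  70, -56, 116]]
Now row reduce the product.
R2 ← R2 + (21/20)·R1: [0, -679/20, -679/20, 997/20]
2 nonzero rows, so rank(AB) = 2.

2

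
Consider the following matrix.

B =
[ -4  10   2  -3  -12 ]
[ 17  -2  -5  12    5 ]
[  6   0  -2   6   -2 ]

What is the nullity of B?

Row reduce to echelon form.
R2 ← R2 + (17/4)·R1: [0, 81/2, 7/2, -3/4, -46]
R3 ← R3 + (3/2)·R1: [0, 15, 1, 3/2, -20]
R3 ← R3 − (10/27)·R2: [0, 0, -8/27, 16/9, -80/27]
3 nonzero rows, so rank(B) = 3.
B has 5 columns; by rank–nullity, nullity = 5 − 3 = 2.

2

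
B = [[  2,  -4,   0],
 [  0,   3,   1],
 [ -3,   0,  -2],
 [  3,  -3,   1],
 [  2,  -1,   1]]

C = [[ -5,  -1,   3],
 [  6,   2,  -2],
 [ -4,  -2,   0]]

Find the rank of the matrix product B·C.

First compute BC:
[[-34, -10,  14],
 [ 14,   4,  -6],
 [ 23,   7,  -9],
 [-37, -11,  15],
 [-20,  -6,   8]]
Now row reduce the product.
R2 ← R2 + (7/17)·R1: [0, -2/17, -4/17]
R3 ← R3 + (23/34)·R1: [0, 4/17, 8/17]
R4 ← R4 − (37/34)·R1: [0, -2/17, -4/17]
R5 ← R5 − (10/17)·R1: [0, -2/17, -4/17]
R3 ← R3 + (2)·R2: [0, 0, 0]
R4 ← R4 − R2: [0, 0, 0]
R5 ← R5 − R2: [0, 0, 0]
2 nonzero rows, so rank(BC) = 2.

2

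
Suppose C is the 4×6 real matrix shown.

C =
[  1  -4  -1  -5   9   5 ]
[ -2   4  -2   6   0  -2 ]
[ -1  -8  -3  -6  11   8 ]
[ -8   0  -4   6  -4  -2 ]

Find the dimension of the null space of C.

Row reduce to echelon form.
R2 ← R2 + (2)·R1: [0, -4, -4, -4, 18, 8]
R3 ← R3 + R1: [0, -12, -4, -11, 20, 13]
R4 ← R4 + (8)·R1: [0, -32, -12, -34, 68, 38]
R3 ← R3 − (3)·R2: [0, 0, 8, 1, -34, -11]
R4 ← R4 − (8)·R2: [0, 0, 20, -2, -76, -26]
R4 ← R4 − (5/2)·R3: [0, 0, 0, -9/2, 9, 3/2]
4 nonzero rows, so rank(C) = 4.
C has 6 columns; by rank–nullity, nullity = 6 − 4 = 2.

2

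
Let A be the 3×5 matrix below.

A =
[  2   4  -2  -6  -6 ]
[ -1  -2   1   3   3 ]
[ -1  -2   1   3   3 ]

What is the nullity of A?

4

Row reduce to echelon form.
R2 ← R2 + (1/2)·R1: [0, 0, 0, 0, 0]
R3 ← R3 + (1/2)·R1: [0, 0, 0, 0, 0]
1 nonzero row, so rank(A) = 1.
A has 5 columns; by rank–nullity, nullity = 5 − 1 = 4.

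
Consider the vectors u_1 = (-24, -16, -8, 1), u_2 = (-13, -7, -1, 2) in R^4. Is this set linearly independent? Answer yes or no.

yes

Form the matrix with these vectors as rows and row reduce.
R2 ← R2 − (13/24)·R1: [0, 5/3, 10/3, 35/24]
2 nonzero rows, so the 2 vectors span a space of dimension 2.
Since 2 = 2, the vectors are linearly independent.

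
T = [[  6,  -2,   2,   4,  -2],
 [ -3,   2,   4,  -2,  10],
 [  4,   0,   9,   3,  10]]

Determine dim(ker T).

Row reduce to echelon form.
R2 ← R2 + (1/2)·R1: [0, 1, 5, 0, 9]
R3 ← R3 − (2/3)·R1: [0, 4/3, 23/3, 1/3, 34/3]
R3 ← R3 − (4/3)·R2: [0, 0, 1, 1/3, -2/3]
3 nonzero rows, so rank(T) = 3.
T has 5 columns; by rank–nullity, nullity = 5 − 3 = 2.

2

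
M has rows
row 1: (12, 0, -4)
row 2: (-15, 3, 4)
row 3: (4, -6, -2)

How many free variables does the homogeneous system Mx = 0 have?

Row reduce to echelon form.
R2 ← R2 + (5/4)·R1: [0, 3, -1]
R3 ← R3 − (1/3)·R1: [0, -6, -2/3]
R3 ← R3 + (2)·R2: [0, 0, -8/3]
3 nonzero rows, so rank(M) = 3.
M has 3 columns; by rank–nullity, nullity = 3 − 3 = 0.

0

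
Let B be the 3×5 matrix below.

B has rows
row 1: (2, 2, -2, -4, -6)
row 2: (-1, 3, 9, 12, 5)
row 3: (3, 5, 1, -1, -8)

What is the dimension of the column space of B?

Row reduce to echelon form.
R2 ← R2 + (1/2)·R1: [0, 4, 8, 10, 2]
R3 ← R3 − (3/2)·R1: [0, 2, 4, 5, 1]
R3 ← R3 − (1/2)·R2: [0, 0, 0, 0, 0]
Echelon form has 2 nonzero rows, so rank(B) = 2.
The column space has dimension equal to the rank: 2.

2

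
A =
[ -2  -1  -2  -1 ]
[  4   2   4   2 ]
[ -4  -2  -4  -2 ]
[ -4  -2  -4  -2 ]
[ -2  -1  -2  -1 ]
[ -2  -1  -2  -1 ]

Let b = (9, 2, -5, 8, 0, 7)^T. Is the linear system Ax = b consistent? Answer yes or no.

no

Row reduce the augmented matrix [A | b].
R2 ← R2 + (2)·R1: [0, 0, 0, 0, 20]
R3 ← R3 − (2)·R1: [0, 0, 0, 0, -23]
R4 ← R4 − (2)·R1: [0, 0, 0, 0, -10]
R5 ← R5 − R1: [0, 0, 0, 0, -9]
R6 ← R6 − R1: [0, 0, 0, 0, -2]
R3 ← R3 + (23/20)·R2: [0, 0, 0, 0, 0]
R4 ← R4 + (1/2)·R2: [0, 0, 0, 0, 0]
R5 ← R5 + (9/20)·R2: [0, 0, 0, 0, 0]
R6 ← R6 + (1/10)·R2: [0, 0, 0, 0, 0]
The echelon form has 2 nonzero rows; the last pivot sits in the augmented column, so rank(A) = 1 but rank([A|b]) = 2.
Since the ranks differ, the system is inconsistent.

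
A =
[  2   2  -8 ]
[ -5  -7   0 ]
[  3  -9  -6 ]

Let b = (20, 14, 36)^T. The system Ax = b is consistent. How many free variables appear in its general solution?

Row reduce the augmented matrix [A | b].
R2 ← R2 + (5/2)·R1: [0, -2, -20, 64]
R3 ← R3 − (3/2)·R1: [0, -12, 6, 6]
R3 ← R3 − (6)·R2: [0, 0, 126, -378]
The echelon form has 3 nonzero rows, and every pivot lies in the first 3 columns, so rank(A) = rank([A|b]) = 3.
The system is consistent.
Free variables = (unknowns) − (rank) = 3 − 3 = 0.

0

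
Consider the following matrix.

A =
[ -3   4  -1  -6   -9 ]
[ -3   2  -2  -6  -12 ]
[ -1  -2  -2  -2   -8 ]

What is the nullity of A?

3

Row reduce to echelon form.
R2 ← R2 − R1: [0, -2, -1, 0, -3]
R3 ← R3 − (1/3)·R1: [0, -10/3, -5/3, 0, -5]
R3 ← R3 − (5/3)·R2: [0, 0, 0, 0, 0]
2 nonzero rows, so rank(A) = 2.
A has 5 columns; by rank–nullity, nullity = 5 − 2 = 3.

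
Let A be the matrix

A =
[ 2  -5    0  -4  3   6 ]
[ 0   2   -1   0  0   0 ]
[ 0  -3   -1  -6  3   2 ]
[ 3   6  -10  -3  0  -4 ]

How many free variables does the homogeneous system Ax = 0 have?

Row reduce to echelon form.
R4 ← R4 − (3/2)·R1: [0, 27/2, -10, 3, -9/2, -13]
R3 ← R3 + (3/2)·R2: [0, 0, -5/2, -6, 3, 2]
R4 ← R4 − (27/4)·R2: [0, 0, -13/4, 3, -9/2, -13]
R4 ← R4 − (13/10)·R3: [0, 0, 0, 54/5, -42/5, -78/5]
4 nonzero rows, so rank(A) = 4.
A has 6 columns; by rank–nullity, nullity = 6 − 4 = 2.

2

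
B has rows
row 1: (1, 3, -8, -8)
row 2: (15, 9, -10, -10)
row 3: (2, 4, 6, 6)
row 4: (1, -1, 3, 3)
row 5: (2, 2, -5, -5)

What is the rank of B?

Row reduce to echelon form.
R2 ← R2 − (15)·R1: [0, -36, 110, 110]
R3 ← R3 − (2)·R1: [0, -2, 22, 22]
R4 ← R4 − R1: [0, -4, 11, 11]
R5 ← R5 − (2)·R1: [0, -4, 11, 11]
R3 ← R3 − (1/18)·R2: [0, 0, 143/9, 143/9]
R4 ← R4 − (1/9)·R2: [0, 0, -11/9, -11/9]
R5 ← R5 − (1/9)·R2: [0, 0, -11/9, -11/9]
R4 ← R4 + (1/13)·R3: [0, 0, 0, 0]
R5 ← R5 + (1/13)·R3: [0, 0, 0, 0]
Echelon form has 3 nonzero rows, so rank(B) = 3.

3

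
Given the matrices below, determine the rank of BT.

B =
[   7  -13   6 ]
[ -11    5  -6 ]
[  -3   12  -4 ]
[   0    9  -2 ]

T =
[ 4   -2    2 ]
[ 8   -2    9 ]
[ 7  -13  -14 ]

2

First compute BT:
[[-34, -66, -187],
 [-46,  90, 107],
 [ 56,  34, 158],
 [ 58,   8, 109]]
Now row reduce the product.
R2 ← R2 − (23/17)·R1: [0, 3048/17, 360]
R3 ← R3 + (28/17)·R1: [0, -1270/17, -150]
R4 ← R4 + (29/17)·R1: [0, -1778/17, -210]
R3 ← R3 + (5/12)·R2: [0, 0, 0]
R4 ← R4 + (7/12)·R2: [0, 0, 0]
2 nonzero rows, so rank(BT) = 2.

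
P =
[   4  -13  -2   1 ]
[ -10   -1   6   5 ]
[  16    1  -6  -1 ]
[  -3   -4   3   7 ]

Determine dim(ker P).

0

Row reduce to echelon form.
R2 ← R2 + (5/2)·R1: [0, -67/2, 1, 15/2]
R3 ← R3 − (4)·R1: [0, 53, 2, -5]
R4 ← R4 + (3/4)·R1: [0, -55/4, 3/2, 31/4]
R3 ← R3 + (106/67)·R2: [0, 0, 240/67, 460/67]
R4 ← R4 − (55/134)·R2: [0, 0, 73/67, 313/67]
R4 ← R4 − (73/240)·R3: [0, 0, 0, 31/12]
4 nonzero rows, so rank(P) = 4.
P has 4 columns; by rank–nullity, nullity = 4 − 4 = 0.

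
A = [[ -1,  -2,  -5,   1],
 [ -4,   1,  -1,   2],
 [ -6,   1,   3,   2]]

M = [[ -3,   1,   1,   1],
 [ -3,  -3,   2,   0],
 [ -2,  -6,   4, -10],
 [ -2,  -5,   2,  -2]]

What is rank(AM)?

3

First compute AM:
[[ 17,  30, -23,  47],
 [  7, -11,  -2,   2],
 [  5, -37,  12, -40]]
Now row reduce the product.
R2 ← R2 − (7/17)·R1: [0, -397/17, 127/17, -295/17]
R3 ← R3 − (5/17)·R1: [0, -779/17, 319/17, -915/17]
R3 ← R3 − (779/397)·R2: [0, 0, 1630/397, -7850/397]
3 nonzero rows, so rank(AM) = 3.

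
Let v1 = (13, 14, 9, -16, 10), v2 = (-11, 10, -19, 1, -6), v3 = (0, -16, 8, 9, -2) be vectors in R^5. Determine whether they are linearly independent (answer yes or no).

yes

Form the matrix with these vectors as rows and row reduce.
R2 ← R2 + (11/13)·R1: [0, 284/13, -148/13, -163/13, 32/13]
R3 ← R3 + (52/71)·R2: [0, 0, -24/71, -13/71, -14/71]
3 nonzero rows, so the 3 vectors span a space of dimension 3.
Since 3 = 3, the vectors are linearly independent.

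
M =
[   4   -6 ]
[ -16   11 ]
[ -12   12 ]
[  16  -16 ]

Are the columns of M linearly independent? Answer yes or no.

Row reduce M to echelon form.
R2 ← R2 + (4)·R1: [0, -13]
R3 ← R3 + (3)·R1: [0, -6]
R4 ← R4 − (4)·R1: [0, 8]
R3 ← R3 − (6/13)·R2: [0, 0]
R4 ← R4 + (8/13)·R2: [0, 0]
2 pivots among 2 columns.
Every column is a pivot column, so the columns are linearly independent.

yes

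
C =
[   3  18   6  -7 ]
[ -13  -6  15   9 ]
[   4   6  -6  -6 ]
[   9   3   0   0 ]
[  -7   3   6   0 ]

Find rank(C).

3

Row reduce to echelon form.
R2 ← R2 + (13/3)·R1: [0, 72, 41, -64/3]
R3 ← R3 − (4/3)·R1: [0, -18, -14, 10/3]
R4 ← R4 − (3)·R1: [0, -51, -18, 21]
R5 ← R5 + (7/3)·R1: [0, 45, 20, -49/3]
R3 ← R3 + (1/4)·R2: [0, 0, -15/4, -2]
R4 ← R4 + (17/24)·R2: [0, 0, 265/24, 53/9]
R5 ← R5 − (5/8)·R2: [0, 0, -45/8, -3]
R4 ← R4 + (53/18)·R3: [0, 0, 0, 0]
R5 ← R5 − (3/2)·R3: [0, 0, 0, 0]
Echelon form has 3 nonzero rows, so rank(C) = 3.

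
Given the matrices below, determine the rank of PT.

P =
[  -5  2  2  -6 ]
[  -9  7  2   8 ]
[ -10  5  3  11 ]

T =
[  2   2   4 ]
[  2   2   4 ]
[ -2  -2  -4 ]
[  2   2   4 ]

First compute PT:
[[-22, -22, -44],
 [  8,   8,  16],
 [  6,   6,  12]]
Now row reduce the product.
R2 ← R2 + (4/11)·R1: [0, 0, 0]
R3 ← R3 + (3/11)·R1: [0, 0, 0]
1 nonzero row, so rank(PT) = 1.

1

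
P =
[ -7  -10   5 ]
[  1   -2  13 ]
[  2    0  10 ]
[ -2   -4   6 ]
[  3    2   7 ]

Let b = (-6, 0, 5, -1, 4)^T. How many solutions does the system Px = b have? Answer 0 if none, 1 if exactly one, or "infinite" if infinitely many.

Row reduce the augmented matrix [P | b].
R2 ← R2 + (1/7)·R1: [0, -24/7, 96/7, -6/7]
R3 ← R3 + (2/7)·R1: [0, -20/7, 80/7, 23/7]
R4 ← R4 − (2/7)·R1: [0, -8/7, 32/7, 5/7]
R5 ← R5 + (3/7)·R1: [0, -16/7, 64/7, 10/7]
R3 ← R3 − (5/6)·R2: [0, 0, 0, 4]
R4 ← R4 − (1/3)·R2: [0, 0, 0, 1]
R5 ← R5 − (2/3)·R2: [0, 0, 0, 2]
R4 ← R4 − (1/4)·R3: [0, 0, 0, 0]
R5 ← R5 − (1/2)·R3: [0, 0, 0, 0]
The echelon form has 3 nonzero rows; the last pivot sits in the augmented column, so rank(P) = 2 but rank([P|b]) = 3.
Since the ranks differ, the system is inconsistent.
It has no solutions.

0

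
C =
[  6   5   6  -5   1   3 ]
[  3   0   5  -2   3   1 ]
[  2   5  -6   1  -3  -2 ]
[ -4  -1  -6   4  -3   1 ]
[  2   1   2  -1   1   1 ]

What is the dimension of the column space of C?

4

Row reduce to echelon form.
R2 ← R2 − (1/2)·R1: [0, -5/2, 2, 1/2, 5/2, -1/2]
R3 ← R3 − (1/3)·R1: [0, 10/3, -8, 8/3, -10/3, -3]
R4 ← R4 + (2/3)·R1: [0, 7/3, -2, 2/3, -7/3, 3]
R5 ← R5 − (1/3)·R1: [0, -2/3, 0, 2/3, 2/3, 0]
R3 ← R3 + (4/3)·R2: [0, 0, -16/3, 10/3, 0, -11/3]
R4 ← R4 + (14/15)·R2: [0, 0, -2/15, 17/15, 0, 38/15]
R5 ← R5 − (4/15)·R2: [0, 0, -8/15, 8/15, 0, 2/15]
R4 ← R4 − (1/40)·R3: [0, 0, 0, 21/20, 0, 21/8]
R5 ← R5 − (1/10)·R3: [0, 0, 0, 1/5, 0, 1/2]
R5 ← R5 − (4/21)·R4: [0, 0, 0, 0, 0, 0]
Echelon form has 4 nonzero rows, so rank(C) = 4.
The column space has dimension equal to the rank: 4.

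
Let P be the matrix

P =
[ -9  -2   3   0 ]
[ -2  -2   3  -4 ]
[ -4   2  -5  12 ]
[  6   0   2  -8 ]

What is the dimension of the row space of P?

Row reduce to echelon form.
R2 ← R2 − (2/9)·R1: [0, -14/9, 7/3, -4]
R3 ← R3 − (4/9)·R1: [0, 26/9, -19/3, 12]
R4 ← R4 + (2/3)·R1: [0, -4/3, 4, -8]
R3 ← R3 + (13/7)·R2: [0, 0, -2, 32/7]
R4 ← R4 − (6/7)·R2: [0, 0, 2, -32/7]
R4 ← R4 + R3: [0, 0, 0, 0]
Echelon form has 3 nonzero rows, so rank(P) = 3.
The row space has dimension equal to the rank: 3.

3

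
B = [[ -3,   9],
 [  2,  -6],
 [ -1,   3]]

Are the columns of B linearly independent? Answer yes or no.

no

Row reduce B to echelon form.
R2 ← R2 + (2/3)·R1: [0, 0]
R3 ← R3 − (1/3)·R1: [0, 0]
1 pivot among 2 columns.
Only 1 < 2 pivot columns, so the columns are linearly dependent.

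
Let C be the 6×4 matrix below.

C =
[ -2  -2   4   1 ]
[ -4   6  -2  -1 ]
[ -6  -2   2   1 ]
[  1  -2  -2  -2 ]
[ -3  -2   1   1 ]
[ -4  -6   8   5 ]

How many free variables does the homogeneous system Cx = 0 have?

Row reduce to echelon form.
R2 ← R2 − (2)·R1: [0, 10, -10, -3]
R3 ← R3 − (3)·R1: [0, 4, -10, -2]
R4 ← R4 + (1/2)·R1: [0, -3, 0, -3/2]
R5 ← R5 − (3/2)·R1: [0, 1, -5, -1/2]
R6 ← R6 − (2)·R1: [0, -2, 0, 3]
R3 ← R3 − (2/5)·R2: [0, 0, -6, -4/5]
R4 ← R4 + (3/10)·R2: [0, 0, -3, -12/5]
R5 ← R5 − (1/10)·R2: [0, 0, -4, -1/5]
R6 ← R6 + (1/5)·R2: [0, 0, -2, 12/5]
R4 ← R4 − (1/2)·R3: [0, 0, 0, -2]
R5 ← R5 − (2/3)·R3: [0, 0, 0, 1/3]
R6 ← R6 − (1/3)·R3: [0, 0, 0, 8/3]
R5 ← R5 + (1/6)·R4: [0, 0, 0, 0]
R6 ← R6 + (4/3)·R4: [0, 0, 0, 0]
4 nonzero rows, so rank(C) = 4.
C has 4 columns; by rank–nullity, nullity = 4 − 4 = 0.

0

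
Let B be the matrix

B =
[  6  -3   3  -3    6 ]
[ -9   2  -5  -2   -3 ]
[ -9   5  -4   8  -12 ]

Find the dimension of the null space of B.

2

Row reduce to echelon form.
R2 ← R2 + (3/2)·R1: [0, -5/2, -1/2, -13/2, 6]
R3 ← R3 + (3/2)·R1: [0, 1/2, 1/2, 7/2, -3]
R3 ← R3 + (1/5)·R2: [0, 0, 2/5, 11/5, -9/5]
3 nonzero rows, so rank(B) = 3.
B has 5 columns; by rank–nullity, nullity = 5 − 3 = 2.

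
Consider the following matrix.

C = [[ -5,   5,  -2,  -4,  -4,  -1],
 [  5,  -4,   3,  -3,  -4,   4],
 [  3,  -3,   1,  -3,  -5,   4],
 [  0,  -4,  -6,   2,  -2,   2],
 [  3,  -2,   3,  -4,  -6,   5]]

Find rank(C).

Row reduce to echelon form.
R2 ← R2 + R1: [0, 1, 1, -7, -8, 3]
R3 ← R3 + (3/5)·R1: [0, 0, -1/5, -27/5, -37/5, 17/5]
R5 ← R5 + (3/5)·R1: [0, 1, 9/5, -32/5, -42/5, 22/5]
R4 ← R4 + (4)·R2: [0, 0, -2, -26, -34, 14]
R5 ← R5 − R2: [0, 0, 4/5, 3/5, -2/5, 7/5]
R4 ← R4 − (10)·R3: [0, 0, 0, 28, 40, -20]
R5 ← R5 + (4)·R3: [0, 0, 0, -21, -30, 15]
R5 ← R5 + (3/4)·R4: [0, 0, 0, 0, 0, 0]
Echelon form has 4 nonzero rows, so rank(C) = 4.

4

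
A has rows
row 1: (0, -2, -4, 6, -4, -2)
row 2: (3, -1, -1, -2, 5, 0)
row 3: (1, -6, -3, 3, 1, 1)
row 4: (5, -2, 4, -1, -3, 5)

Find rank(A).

Row reduce to echelon form.
Swap R1 ↔ R2
R3 ← R3 − (1/3)·R1: [0, -17/3, -8/3, 11/3, -2/3, 1]
R4 ← R4 − (5/3)·R1: [0, -1/3, 17/3, 7/3, -34/3, 5]
R3 ← R3 − (17/6)·R2: [0, 0, 26/3, -40/3, 32/3, 20/3]
R4 ← R4 − (1/6)·R2: [0, 0, 19/3, 4/3, -32/3, 16/3]
R4 ← R4 − (19/26)·R3: [0, 0, 0, 144/13, -240/13, 6/13]
Echelon form has 4 nonzero rows, so rank(A) = 4.

4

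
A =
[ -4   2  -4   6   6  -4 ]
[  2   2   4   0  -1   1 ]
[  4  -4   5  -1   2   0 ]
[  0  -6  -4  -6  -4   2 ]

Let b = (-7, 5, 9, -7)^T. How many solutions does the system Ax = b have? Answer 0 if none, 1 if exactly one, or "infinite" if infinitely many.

0

Row reduce the augmented matrix [A | b].
R2 ← R2 + (1/2)·R1: [0, 3, 2, 3, 2, -1, 3/2]
R3 ← R3 + R1: [0, -2, 1, 5, 8, -4, 2]
R3 ← R3 + (2/3)·R2: [0, 0, 7/3, 7, 28/3, -14/3, 3]
R4 ← R4 + (2)·R2: [0, 0, 0, 0, 0, 0, -4]
The echelon form has 4 nonzero rows; the last pivot sits in the augmented column, so rank(A) = 3 but rank([A|b]) = 4.
Since the ranks differ, the system is inconsistent.
It has no solutions.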